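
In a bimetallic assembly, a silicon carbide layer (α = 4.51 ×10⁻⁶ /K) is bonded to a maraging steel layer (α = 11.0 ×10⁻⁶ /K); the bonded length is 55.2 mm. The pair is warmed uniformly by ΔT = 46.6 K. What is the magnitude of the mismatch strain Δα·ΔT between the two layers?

Δα = |4.51 − 11.0|×10⁻⁶/K = 6.49×10⁻⁶/K.
Mismatch strain = Δα·ΔT = 6.49×10⁻⁶ × 46.6 = 3.02×10⁻⁴.

3.02×10⁻⁴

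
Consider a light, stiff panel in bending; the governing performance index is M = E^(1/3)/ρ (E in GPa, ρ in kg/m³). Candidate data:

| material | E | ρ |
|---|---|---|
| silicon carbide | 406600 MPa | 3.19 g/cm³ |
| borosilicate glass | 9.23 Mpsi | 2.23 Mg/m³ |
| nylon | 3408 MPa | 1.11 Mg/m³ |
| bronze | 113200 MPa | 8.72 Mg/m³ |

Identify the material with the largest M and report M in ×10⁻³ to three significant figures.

silicon carbide, M = 2.32×10⁻³

Convert each candidate to consistent units, then evaluate M:
  silicon carbide: E = 406.6 GPa, ρ = 3190 kg/m³
  borosilicate glass: E = 63.64 GPa, ρ = 2230 kg/m³
  nylon: E = 3.408 GPa, ρ = 1110 kg/m³
  bronze: E = 113.2 GPa, ρ = 8720 kg/m³
  silicon carbide: M = 2.32×10⁻³
  borosilicate glass: M = 1.79×10⁻³
  nylon: M = 1.36×10⁻³
  bronze: M = 0.555×10⁻³
Highest index: silicon carbide.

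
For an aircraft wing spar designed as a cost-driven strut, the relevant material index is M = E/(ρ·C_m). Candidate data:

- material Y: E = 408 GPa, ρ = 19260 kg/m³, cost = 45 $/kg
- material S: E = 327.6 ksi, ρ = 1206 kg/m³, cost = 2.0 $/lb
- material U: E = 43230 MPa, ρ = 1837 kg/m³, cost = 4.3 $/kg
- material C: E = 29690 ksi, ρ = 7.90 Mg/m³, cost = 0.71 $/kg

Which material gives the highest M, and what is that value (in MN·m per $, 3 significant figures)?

Normalizing units and computing the index:
  material Y: E = 408.0 GPa, ρ = 19260 kg/m³, cost = 45.00 $/kg
  material S: E = 2.259 GPa, ρ = 1206 kg/m³, cost = 4.409 $/kg
  material U: E = 43.23 GPa, ρ = 1837 kg/m³, cost = 4.300 $/kg
  material C: E = 204.7 GPa, ρ = 7900 kg/m³, cost = 0.7100 $/kg
  material C: M = 36.5 MN·m per $
  material U: M = 5.47 MN·m per $
  material Y: M = 0.471 MN·m per $
  material S: M = 0.425 MN·m per $
The maximum is for material C.

material C, M = 36.5 MN·m per $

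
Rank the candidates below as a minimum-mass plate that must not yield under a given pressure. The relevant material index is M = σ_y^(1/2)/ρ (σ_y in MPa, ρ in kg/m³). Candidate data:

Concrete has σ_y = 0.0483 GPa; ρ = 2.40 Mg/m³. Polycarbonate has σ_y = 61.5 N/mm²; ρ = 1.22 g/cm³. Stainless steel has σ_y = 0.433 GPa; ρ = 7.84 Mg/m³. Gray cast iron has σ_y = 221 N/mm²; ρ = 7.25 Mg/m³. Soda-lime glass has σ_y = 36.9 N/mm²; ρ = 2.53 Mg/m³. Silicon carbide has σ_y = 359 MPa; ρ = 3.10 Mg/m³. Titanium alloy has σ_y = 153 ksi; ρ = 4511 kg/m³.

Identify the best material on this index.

titanium alloy

In SI units:
  concrete: σ_y = 48.30 MPa, ρ = 2400 kg/m³
  polycarbonate: σ_y = 61.50 MPa, ρ = 1220 kg/m³
  stainless steel: σ_y = 433.0 MPa, ρ = 7840 kg/m³
  gray cast iron: σ_y = 221.0 MPa, ρ = 7250 kg/m³
  soda-lime glass: σ_y = 36.90 MPa, ρ = 2530 kg/m³
  silicon carbide: σ_y = 359.0 MPa, ρ = 3100 kg/m³
  titanium alloy: σ_y = 1055 MPa, ρ = 4511 kg/m³
  titanium alloy: M = 7.20×10⁻³
  polycarbonate: M = 6.43×10⁻³
  silicon carbide: M = 6.11×10⁻³
  concrete: M = 2.90×10⁻³
  stainless steel: M = 2.65×10⁻³
  soda-lime glass: M = 2.40×10⁻³
  gray cast iron: M = 2.05×10⁻³
Titanium alloy ranks first.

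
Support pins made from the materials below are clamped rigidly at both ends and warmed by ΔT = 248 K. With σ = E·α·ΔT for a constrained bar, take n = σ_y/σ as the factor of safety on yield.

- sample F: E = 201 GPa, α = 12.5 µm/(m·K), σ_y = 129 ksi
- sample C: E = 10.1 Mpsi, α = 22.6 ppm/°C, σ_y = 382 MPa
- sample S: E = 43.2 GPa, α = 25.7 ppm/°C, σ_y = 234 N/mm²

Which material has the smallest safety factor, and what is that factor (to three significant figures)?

sample S, n = 0.850

Per material, after unit conversion:
  sample F: E = 201.0, α = 12.5, σ_y = 889.4 → σ = 623 MPa, n = 1.43
  sample C: E = 69.64, α = 22.6, σ_y = 382.0 → σ = 390 MPa, n = 0.979
  sample S: E = 43.20, α = 25.7, σ_y = 234.0 → σ = 275 MPa, n = 0.850
Sample S has the lowest safety factor, n = 0.850.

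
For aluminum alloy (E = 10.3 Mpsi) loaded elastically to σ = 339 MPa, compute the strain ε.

4.77×10⁻³

E = 10.3 Mpsi = 71.02 GPa = 71020 MPa.
ε = σ/E = 339 / 71020 = 4.77×10⁻³.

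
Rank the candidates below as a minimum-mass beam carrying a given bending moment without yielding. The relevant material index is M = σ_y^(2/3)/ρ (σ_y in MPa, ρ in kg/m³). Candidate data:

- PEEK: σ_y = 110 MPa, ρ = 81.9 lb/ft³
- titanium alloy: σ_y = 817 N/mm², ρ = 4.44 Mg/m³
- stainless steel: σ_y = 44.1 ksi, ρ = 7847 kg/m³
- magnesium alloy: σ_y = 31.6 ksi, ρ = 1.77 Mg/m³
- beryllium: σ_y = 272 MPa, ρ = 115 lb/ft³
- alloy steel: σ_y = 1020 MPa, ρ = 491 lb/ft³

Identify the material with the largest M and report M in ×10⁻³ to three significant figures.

beryllium, M = 22.8×10⁻³

In SI units:
  PEEK: σ_y = 110.0 MPa, ρ = 1312 kg/m³
  titanium alloy: σ_y = 817.0 MPa, ρ = 4440 kg/m³
  stainless steel: σ_y = 304.1 MPa, ρ = 7847 kg/m³
  magnesium alloy: σ_y = 217.9 MPa, ρ = 1770 kg/m³
  beryllium: σ_y = 272.0 MPa, ρ = 1842 kg/m³
  alloy steel: σ_y = 1020 MPa, ρ = 7865 kg/m³
  beryllium: M = 22.8×10⁻³
  magnesium alloy: M = 20.5×10⁻³
  titanium alloy: M = 19.7×10⁻³
  PEEK: M = 17.5×10⁻³
  alloy steel: M = 12.9×10⁻³
  stainless steel: M = 5.76×10⁻³
Highest index: beryllium.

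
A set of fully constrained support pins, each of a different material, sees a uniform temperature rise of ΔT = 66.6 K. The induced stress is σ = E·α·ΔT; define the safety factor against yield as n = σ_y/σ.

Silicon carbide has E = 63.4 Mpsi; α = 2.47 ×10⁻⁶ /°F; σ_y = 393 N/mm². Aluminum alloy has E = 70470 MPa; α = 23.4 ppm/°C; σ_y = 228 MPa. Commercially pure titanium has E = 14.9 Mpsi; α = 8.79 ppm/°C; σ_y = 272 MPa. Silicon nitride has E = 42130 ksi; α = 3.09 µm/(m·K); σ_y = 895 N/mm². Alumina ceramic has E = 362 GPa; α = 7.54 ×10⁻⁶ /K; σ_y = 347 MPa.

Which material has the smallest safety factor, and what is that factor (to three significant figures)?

Converting E to GPa, α to ×10⁻⁶/K, σ_y to MPa, then σ and n for each:
  silicon carbide: E = 437.1, α = 4.45, σ_y = 393.0 → σ = 129 MPa, n = 3.04
  aluminum alloy: E = 70.47, α = 23.4, σ_y = 228.0 → σ = 110 MPa, n = 2.08
  commercially pure titanium: E = 102.7, α = 8.79, σ_y = 272.0 → σ = 60.1 MPa, n = 4.52
  silicon nitride: E = 290.5, α = 3.09, σ_y = 895.0 → σ = 59.8 MPa, n = 15.0
  alumina ceramic: E = 362.0, α = 7.54, σ_y = 347.0 → σ = 182 MPa, n = 1.91
The minimum is alumina ceramic at n = 1.91.

alumina ceramic, n = 1.91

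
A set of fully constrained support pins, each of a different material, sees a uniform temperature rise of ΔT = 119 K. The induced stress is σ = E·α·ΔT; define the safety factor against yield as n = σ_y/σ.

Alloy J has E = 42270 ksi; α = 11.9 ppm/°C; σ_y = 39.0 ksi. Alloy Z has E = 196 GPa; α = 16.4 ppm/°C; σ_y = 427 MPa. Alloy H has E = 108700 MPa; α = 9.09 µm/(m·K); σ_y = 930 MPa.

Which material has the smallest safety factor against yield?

alloy J

Converting E to GPa, α to ×10⁻⁶/K, σ_y to MPa, then σ and n for each:
  alloy J: E = 291.4, α = 11.9, σ_y = 268.9 → σ = 413 MPa, n = 0.652
  alloy Z: E = 196.0, α = 16.4, σ_y = 427.0 → σ = 383 MPa, n = 1.12
  alloy H: E = 108.7, α = 9.09, σ_y = 930.0 → σ = 118 MPa, n = 7.91
The minimum is alloy J at n = 0.652.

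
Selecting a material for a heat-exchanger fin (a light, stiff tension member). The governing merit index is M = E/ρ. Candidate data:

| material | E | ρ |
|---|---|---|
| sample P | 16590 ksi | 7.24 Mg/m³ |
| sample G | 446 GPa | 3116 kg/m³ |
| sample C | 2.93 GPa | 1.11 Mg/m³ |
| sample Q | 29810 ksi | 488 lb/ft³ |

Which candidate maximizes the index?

Convert each candidate to consistent units, then evaluate M:
  sample P: E = 114.4 GPa, ρ = 7240 kg/m³
  sample G: E = 446.0 GPa, ρ = 3116 kg/m³
  sample C: E = 2.930 GPa, ρ = 1110 kg/m³
  sample Q: E = 205.5 GPa, ρ = 7817 kg/m³
  sample G: M = 143 MN·m/kg
  sample Q: M = 26.3 MN·m/kg
  sample P: M = 15.8 MN·m/kg
  sample C: M = 2.64 MN·m/kg
Sample G ranks first.

sample G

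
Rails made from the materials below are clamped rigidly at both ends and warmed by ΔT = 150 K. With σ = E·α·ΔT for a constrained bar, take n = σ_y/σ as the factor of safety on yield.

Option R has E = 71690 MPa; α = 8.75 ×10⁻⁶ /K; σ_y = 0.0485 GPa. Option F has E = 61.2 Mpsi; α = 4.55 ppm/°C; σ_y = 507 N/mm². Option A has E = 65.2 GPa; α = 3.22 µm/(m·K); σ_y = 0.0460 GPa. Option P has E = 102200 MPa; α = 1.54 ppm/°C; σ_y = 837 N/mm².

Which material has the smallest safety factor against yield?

option R

Per material, after unit conversion:
  option R: E = 71.69, α = 8.75, σ_y = 48.50 → σ = 94.1 MPa, n = 0.515
  option F: E = 422.0, α = 4.55, σ_y = 507.0 → σ = 288 MPa, n = 1.76
  option A: E = 65.20, α = 3.22, σ_y = 46.00 → σ = 31.5 MPa, n = 1.46
  option P: E = 102.2, α = 1.54, σ_y = 837.0 → σ = 23.6 MPa, n = 35.5
Option R has the lowest safety factor, n = 0.515.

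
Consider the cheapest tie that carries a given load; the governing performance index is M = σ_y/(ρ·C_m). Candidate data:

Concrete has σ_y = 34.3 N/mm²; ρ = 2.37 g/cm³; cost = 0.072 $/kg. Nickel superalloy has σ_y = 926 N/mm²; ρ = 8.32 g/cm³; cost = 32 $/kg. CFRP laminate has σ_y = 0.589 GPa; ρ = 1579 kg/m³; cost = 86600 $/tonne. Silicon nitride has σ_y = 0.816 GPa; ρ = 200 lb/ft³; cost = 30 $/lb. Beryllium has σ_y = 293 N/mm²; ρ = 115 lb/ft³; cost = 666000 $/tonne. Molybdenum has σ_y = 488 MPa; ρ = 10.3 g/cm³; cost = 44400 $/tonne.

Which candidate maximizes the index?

Convert each candidate to consistent units, then evaluate M:
  concrete: σ_y = 34.30 MPa, ρ = 2370 kg/m³, cost = 0.07200 $/kg
  nickel superalloy: σ_y = 926.0 MPa, ρ = 8320 kg/m³, cost = 32.00 $/kg
  CFRP laminate: σ_y = 589.0 MPa, ρ = 1579 kg/m³, cost = 86.60 $/kg
  silicon nitride: σ_y = 816.0 MPa, ρ = 3204 kg/m³, cost = 66.14 $/kg
  beryllium: σ_y = 293.0 MPa, ρ = 1842 kg/m³, cost = 666.0 $/kg
  molybdenum: σ_y = 488.0 MPa, ρ = 10300 kg/m³, cost = 44.40 $/kg
  concrete: M = 201 kN·m per $
  CFRP laminate: M = 4.31 kN·m per $
  silicon nitride: M = 3.85 kN·m per $
  nickel superalloy: M = 3.48 kN·m per $
  molybdenum: M = 1.07 kN·m per $
  beryllium: M = 0.239 kN·m per $
Concrete has the largest M.

concrete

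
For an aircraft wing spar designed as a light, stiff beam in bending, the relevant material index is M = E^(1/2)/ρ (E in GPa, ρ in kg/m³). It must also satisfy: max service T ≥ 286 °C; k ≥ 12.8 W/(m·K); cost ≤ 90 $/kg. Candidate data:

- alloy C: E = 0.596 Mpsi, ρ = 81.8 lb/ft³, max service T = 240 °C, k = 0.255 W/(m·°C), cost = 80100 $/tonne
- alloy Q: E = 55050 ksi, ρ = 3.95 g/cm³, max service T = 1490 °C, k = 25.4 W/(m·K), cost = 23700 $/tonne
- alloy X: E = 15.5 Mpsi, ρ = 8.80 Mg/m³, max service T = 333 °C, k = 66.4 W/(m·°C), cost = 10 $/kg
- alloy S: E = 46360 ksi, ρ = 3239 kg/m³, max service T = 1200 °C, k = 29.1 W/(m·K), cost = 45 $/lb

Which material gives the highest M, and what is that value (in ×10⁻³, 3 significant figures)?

Screen on constraints: max service T ≥ 286 °C; k ≥ 12.8 W/(m·K); cost ≤ 90 $/kg. Survivors: alloy Q, alloy X.
Normalizing units and computing the index:
  alloy Q: E = 379.6 GPa, ρ = 3950 kg/m³
  alloy X: E = 106.9 GPa, ρ = 8800 kg/m³
  alloy Q: M = 4.93×10⁻³
  alloy X: M = 1.17×10⁻³
Alloy Q ranks first.

alloy Q, M = 4.93×10⁻³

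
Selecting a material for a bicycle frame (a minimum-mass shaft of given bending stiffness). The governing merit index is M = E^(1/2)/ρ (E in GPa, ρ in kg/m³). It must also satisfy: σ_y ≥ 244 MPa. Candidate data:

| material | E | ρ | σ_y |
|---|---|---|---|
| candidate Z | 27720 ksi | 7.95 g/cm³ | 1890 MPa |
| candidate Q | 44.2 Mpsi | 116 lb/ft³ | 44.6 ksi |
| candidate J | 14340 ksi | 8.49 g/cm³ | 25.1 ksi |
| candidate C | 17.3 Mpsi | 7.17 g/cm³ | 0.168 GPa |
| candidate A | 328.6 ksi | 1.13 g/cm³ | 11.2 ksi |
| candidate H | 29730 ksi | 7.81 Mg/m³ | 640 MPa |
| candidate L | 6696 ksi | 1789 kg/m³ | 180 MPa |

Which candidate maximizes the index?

candidate Q

Screen on constraints: σ_y ≥ 244 MPa. Survivors: candidate Z, candidate Q, candidate H.
Putting every candidate on a common basis:
  candidate Z: E = 191.1 GPa, ρ = 7950 kg/m³
  candidate Q: E = 304.7 GPa, ρ = 1858 kg/m³
  candidate H: E = 205.0 GPa, ρ = 7810 kg/m³
  candidate Q: M = 9.39×10⁻³
  candidate H: M = 1.83×10⁻³
  candidate Z: M = 1.74×10⁻³
Candidate Q has the largest M.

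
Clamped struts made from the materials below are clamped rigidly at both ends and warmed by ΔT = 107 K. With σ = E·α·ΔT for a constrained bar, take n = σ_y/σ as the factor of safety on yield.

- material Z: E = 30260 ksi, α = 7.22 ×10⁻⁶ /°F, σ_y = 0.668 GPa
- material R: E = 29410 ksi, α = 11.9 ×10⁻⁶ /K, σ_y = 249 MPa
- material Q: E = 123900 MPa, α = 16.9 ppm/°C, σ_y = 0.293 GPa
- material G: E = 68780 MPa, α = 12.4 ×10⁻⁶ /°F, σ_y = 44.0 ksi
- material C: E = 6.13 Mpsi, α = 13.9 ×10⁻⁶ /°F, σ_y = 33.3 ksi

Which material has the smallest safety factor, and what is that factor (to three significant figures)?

material R, n = 0.964

Converting E to GPa, α to ×10⁻⁶/K, σ_y to MPa, then σ and n for each:
  material Z: E = 208.6, α = 13.0, σ_y = 668.0 → σ = 290 MPa, n = 2.30
  material R: E = 202.8, α = 11.9, σ_y = 249.0 → σ = 258 MPa, n = 0.964
  material Q: E = 123.9, α = 16.9, σ_y = 293.0 → σ = 224 MPa, n = 1.31
  material G: E = 68.78, α = 22.3, σ_y = 303.4 → σ = 164 MPa, n = 1.85
  material C: E = 42.26, α = 25.0, σ_y = 229.6 → σ = 113 MPa, n = 2.03
Smallest n: material R with n = 0.964.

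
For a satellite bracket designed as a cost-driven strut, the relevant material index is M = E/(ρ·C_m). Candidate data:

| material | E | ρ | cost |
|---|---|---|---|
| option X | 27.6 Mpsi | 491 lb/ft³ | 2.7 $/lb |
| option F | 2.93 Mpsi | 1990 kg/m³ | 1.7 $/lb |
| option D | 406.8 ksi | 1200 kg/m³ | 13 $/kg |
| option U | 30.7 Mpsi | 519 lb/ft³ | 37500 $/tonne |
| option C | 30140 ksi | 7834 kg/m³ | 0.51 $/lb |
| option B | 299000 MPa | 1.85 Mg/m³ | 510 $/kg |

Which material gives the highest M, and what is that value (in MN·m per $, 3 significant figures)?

option C, M = 23.6 MN·m per $

Convert each candidate to consistent units, then evaluate M:
  option X: E = 190.3 GPa, ρ = 7865 kg/m³, cost = 5.952 $/kg
  option F: E = 20.20 GPa, ρ = 1990 kg/m³, cost = 3.748 $/kg
  option D: E = 2.805 GPa, ρ = 1200 kg/m³, cost = 13.00 $/kg
  option U: E = 211.7 GPa, ρ = 8314 kg/m³, cost = 37.50 $/kg
  option C: E = 207.8 GPa, ρ = 7834 kg/m³, cost = 1.124 $/kg
  option B: E = 299.0 GPa, ρ = 1850 kg/m³, cost = 510.0 $/kg
  option C: M = 23.6 MN·m per $
  option X: M = 4.06 MN·m per $
  option F: M = 2.71 MN·m per $
  option U: M = 0.679 MN·m per $
  option B: M = 0.317 MN·m per $
  option D: M = 0.180 MN·m per $
Option C ranks first.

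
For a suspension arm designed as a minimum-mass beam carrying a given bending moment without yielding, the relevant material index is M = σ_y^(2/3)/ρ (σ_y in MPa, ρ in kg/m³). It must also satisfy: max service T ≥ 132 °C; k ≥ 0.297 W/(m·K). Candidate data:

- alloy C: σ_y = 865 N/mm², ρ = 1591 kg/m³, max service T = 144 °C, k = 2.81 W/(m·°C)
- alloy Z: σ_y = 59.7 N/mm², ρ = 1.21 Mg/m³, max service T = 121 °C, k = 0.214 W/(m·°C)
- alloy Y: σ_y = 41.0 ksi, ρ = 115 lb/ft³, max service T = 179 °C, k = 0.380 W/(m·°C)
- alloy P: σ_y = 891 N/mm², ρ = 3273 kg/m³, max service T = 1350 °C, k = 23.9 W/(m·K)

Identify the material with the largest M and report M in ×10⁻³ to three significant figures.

Screen on constraints: max service T ≥ 132 °C; k ≥ 0.297 W/(m·K). Survivors: alloy C, alloy Y, alloy P.
After converting to SI:
  alloy C: σ_y = 865.0 MPa, ρ = 1591 kg/m³
  alloy Y: σ_y = 282.7 MPa, ρ = 1842 kg/m³
  alloy P: σ_y = 891.0 MPa, ρ = 3273 kg/m³
  alloy C: M = 57.1×10⁻³
  alloy P: M = 28.3×10⁻³
  alloy Y: M = 23.4×10⁻³
Alloy C ranks first.

alloy C, M = 57.1×10⁻³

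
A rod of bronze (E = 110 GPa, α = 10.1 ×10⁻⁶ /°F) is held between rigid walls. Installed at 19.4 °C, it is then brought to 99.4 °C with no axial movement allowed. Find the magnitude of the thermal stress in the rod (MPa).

α = 10.1×10⁻⁶/°F × 9/5 = 18.2×10⁻⁶/K.
ΔT = 80.00 K. Constrained thermal stress σ = E·α·ΔT = 110.0×10³ MPa × 18.2×10⁻⁶ × 80.00 = 160 MPa (compressive).

160 MPa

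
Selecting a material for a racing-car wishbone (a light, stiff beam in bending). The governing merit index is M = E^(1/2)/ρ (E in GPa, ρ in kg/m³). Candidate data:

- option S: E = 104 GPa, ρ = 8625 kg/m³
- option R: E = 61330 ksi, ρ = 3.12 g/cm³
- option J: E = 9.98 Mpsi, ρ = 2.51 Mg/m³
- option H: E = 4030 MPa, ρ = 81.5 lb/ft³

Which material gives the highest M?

Convert each candidate to consistent units, then evaluate M:
  option S: E = 104.0 GPa, ρ = 8625 kg/m³
  option R: E = 422.9 GPa, ρ = 3120 kg/m³
  option J: E = 68.81 GPa, ρ = 2510 kg/m³
  option H: E = 4.030 GPa, ρ = 1306 kg/m³
  option R: M = 6.59×10⁻³
  option J: M = 3.30×10⁻³
  option H: M = 1.54×10⁻³
  option S: M = 1.18×10⁻³
Highest index: option R.

option R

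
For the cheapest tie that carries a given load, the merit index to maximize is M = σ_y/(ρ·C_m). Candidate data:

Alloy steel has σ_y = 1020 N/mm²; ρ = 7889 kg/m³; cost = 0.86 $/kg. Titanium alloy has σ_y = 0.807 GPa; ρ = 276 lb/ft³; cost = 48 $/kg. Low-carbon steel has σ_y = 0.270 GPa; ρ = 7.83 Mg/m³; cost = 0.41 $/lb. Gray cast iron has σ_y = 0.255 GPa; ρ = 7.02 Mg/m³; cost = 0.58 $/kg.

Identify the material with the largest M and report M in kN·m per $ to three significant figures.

Normalizing units and computing the index:
  alloy steel: σ_y = 1020 MPa, ρ = 7889 kg/m³, cost = 0.8600 $/kg
  titanium alloy: σ_y = 807.0 MPa, ρ = 4421 kg/m³, cost = 48.00 $/kg
  low-carbon steel: σ_y = 270.0 MPa, ρ = 7830 kg/m³, cost = 0.9039 $/kg
  gray cast iron: σ_y = 255.0 MPa, ρ = 7020 kg/m³, cost = 0.5800 $/kg
  alloy steel: M = 150 kN·m per $
  gray cast iron: M = 62.6 kN·m per $
  low-carbon steel: M = 38.1 kN·m per $
  titanium alloy: M = 3.80 kN·m per $
Alloy steel has the largest M.

alloy steel, M = 150 kN·m per $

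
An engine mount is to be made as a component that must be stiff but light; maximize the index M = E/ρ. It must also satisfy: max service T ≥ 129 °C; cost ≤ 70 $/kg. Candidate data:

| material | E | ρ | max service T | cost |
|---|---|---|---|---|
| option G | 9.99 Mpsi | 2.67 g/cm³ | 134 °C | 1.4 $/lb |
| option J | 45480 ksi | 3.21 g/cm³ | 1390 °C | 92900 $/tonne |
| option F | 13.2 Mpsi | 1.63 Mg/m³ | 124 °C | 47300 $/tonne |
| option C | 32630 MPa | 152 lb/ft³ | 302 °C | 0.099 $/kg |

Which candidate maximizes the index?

option G

Screen on constraints: max service T ≥ 129 °C; cost ≤ 70 $/kg. Survivors: option G, option C.
After converting to SI:
  option G: E = 68.88 GPa, ρ = 2670 kg/m³
  option C: E = 32.63 GPa, ρ = 2435 kg/m³
  option G: M = 25.8 MN·m/kg
  option C: M = 13.4 MN·m/kg
Option G ranks first.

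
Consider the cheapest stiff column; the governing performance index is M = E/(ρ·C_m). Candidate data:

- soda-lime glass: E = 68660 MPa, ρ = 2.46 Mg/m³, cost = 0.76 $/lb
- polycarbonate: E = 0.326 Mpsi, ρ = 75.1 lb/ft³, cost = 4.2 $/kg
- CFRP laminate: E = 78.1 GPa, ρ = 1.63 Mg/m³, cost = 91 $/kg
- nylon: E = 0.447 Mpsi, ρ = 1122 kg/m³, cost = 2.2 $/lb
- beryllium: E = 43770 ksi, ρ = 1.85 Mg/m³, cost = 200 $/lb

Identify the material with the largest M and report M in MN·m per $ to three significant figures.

soda-lime glass, M = 16.7 MN·m per $

Convert each candidate to consistent units, then evaluate M:
  soda-lime glass: E = 68.66 GPa, ρ = 2460 kg/m³, cost = 1.675 $/kg
  polycarbonate: E = 2.248 GPa, ρ = 1203 kg/m³, cost = 4.200 $/kg
  CFRP laminate: E = 78.10 GPa, ρ = 1630 kg/m³, cost = 91.00 $/kg
  nylon: E = 3.082 GPa, ρ = 1122 kg/m³, cost = 4.850 $/kg
  beryllium: E = 301.8 GPa, ρ = 1850 kg/m³, cost = 440.9 $/kg
  soda-lime glass: M = 16.7 MN·m per $
  nylon: M = 0.566 MN·m per $
  CFRP laminate: M = 0.527 MN·m per $
  polycarbonate: M = 0.445 MN·m per $
  beryllium: M = 0.370 MN·m per $
Soda-lime glass ranks first.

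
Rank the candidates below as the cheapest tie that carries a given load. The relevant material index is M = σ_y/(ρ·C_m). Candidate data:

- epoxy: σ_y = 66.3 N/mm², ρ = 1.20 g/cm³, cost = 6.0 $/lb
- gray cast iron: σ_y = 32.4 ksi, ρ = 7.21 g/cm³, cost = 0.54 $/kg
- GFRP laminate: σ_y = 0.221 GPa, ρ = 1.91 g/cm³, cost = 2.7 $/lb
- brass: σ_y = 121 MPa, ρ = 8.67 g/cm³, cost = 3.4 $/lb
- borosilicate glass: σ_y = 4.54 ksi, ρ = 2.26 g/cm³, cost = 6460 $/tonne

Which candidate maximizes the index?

Putting every candidate on a common basis:
  epoxy: σ_y = 66.30 MPa, ρ = 1200 kg/m³, cost = 13.23 $/kg
  gray cast iron: σ_y = 223.4 MPa, ρ = 7210 kg/m³, cost = 0.5400 $/kg
  GFRP laminate: σ_y = 221.0 MPa, ρ = 1910 kg/m³, cost = 5.952 $/kg
  brass: σ_y = 121.0 MPa, ρ = 8670 kg/m³, cost = 7.496 $/kg
  borosilicate glass: σ_y = 31.30 MPa, ρ = 2260 kg/m³, cost = 6.460 $/kg
  gray cast iron: M = 57.4 kN·m per $
  GFRP laminate: M = 19.4 kN·m per $
  epoxy: M = 4.18 kN·m per $
  borosilicate glass: M = 2.14 kN·m per $
  brass: M = 1.86 kN·m per $
Gray cast iron ranks first.

gray cast iron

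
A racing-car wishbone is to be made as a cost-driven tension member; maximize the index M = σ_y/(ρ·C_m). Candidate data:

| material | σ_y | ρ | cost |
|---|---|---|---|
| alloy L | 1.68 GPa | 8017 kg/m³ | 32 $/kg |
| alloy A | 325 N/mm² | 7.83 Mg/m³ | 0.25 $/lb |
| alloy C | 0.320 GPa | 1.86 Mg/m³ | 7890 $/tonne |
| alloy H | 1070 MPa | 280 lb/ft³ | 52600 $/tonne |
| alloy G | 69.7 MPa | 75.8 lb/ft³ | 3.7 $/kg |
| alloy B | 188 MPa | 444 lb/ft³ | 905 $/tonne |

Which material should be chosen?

alloy A

Normalizing units and computing the index:
  alloy L: σ_y = 1680 MPa, ρ = 8017 kg/m³, cost = 32.00 $/kg
  alloy A: σ_y = 325.0 MPa, ρ = 7830 kg/m³, cost = 0.5511 $/kg
  alloy C: σ_y = 320.0 MPa, ρ = 1860 kg/m³, cost = 7.890 $/kg
  alloy H: σ_y = 1070 MPa, ρ = 4485 kg/m³, cost = 52.60 $/kg
  alloy G: σ_y = 69.70 MPa, ρ = 1214 kg/m³, cost = 3.700 $/kg
  alloy B: σ_y = 188.0 MPa, ρ = 7112 kg/m³, cost = 0.9050 $/kg
  alloy A: M = 75.3 kN·m per $
  alloy B: M = 29.2 kN·m per $
  alloy C: M = 21.8 kN·m per $
  alloy G: M = 15.5 kN·m per $
  alloy L: M = 6.55 kN·m per $
  alloy H: M = 4.54 kN·m per $
Alloy A ranks first.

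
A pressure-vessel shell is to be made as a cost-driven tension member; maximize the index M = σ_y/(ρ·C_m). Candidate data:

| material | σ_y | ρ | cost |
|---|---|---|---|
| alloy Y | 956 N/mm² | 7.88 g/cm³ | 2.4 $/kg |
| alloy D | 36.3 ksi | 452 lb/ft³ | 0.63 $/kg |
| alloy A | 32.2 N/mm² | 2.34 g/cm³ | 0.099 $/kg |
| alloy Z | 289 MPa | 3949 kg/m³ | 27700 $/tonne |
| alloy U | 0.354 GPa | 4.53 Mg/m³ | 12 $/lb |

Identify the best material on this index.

alloy A

After converting to SI:
  alloy Y: σ_y = 956.0 MPa, ρ = 7880 kg/m³, cost = 2.400 $/kg
  alloy D: σ_y = 250.3 MPa, ρ = 7240 kg/m³, cost = 0.6300 $/kg
  alloy A: σ_y = 32.20 MPa, ρ = 2340 kg/m³, cost = 0.09900 $/kg
  alloy Z: σ_y = 289.0 MPa, ρ = 3949 kg/m³, cost = 27.70 $/kg
  alloy U: σ_y = 354.0 MPa, ρ = 4530 kg/m³, cost = 26.46 $/kg
  alloy A: M = 139 kN·m per $
  alloy D: M = 54.9 kN·m per $
  alloy Y: M = 50.5 kN·m per $
  alloy U: M = 2.95 kN·m per $
  alloy Z: M = 2.64 kN·m per $
The maximum is for alloy A.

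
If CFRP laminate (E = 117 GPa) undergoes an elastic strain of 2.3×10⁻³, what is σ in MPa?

σ = E·ε = 117000 MPa × 2.3×10⁻³ = 269 MPa.

269 MPa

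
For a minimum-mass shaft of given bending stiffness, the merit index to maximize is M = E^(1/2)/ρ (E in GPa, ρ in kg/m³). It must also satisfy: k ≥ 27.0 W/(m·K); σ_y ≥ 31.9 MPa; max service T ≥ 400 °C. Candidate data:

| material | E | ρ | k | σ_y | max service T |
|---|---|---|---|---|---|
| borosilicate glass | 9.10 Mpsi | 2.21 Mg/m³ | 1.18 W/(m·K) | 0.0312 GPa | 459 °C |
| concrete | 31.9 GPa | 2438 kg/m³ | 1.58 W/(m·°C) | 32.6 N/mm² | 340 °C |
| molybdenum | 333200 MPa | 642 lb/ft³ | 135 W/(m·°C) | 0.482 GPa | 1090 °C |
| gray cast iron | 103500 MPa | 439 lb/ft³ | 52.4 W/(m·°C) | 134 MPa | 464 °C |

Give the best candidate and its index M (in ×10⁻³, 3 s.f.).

Screen on constraints: k ≥ 27.0 W/(m·K); σ_y ≥ 31.9 MPa; max service T ≥ 400 °C. Survivors: molybdenum, gray cast iron.
In SI units:
  molybdenum: E = 333.2 GPa, ρ = 10280 kg/m³
  gray cast iron: E = 103.5 GPa, ρ = 7032 kg/m³
  molybdenum: M = 1.77×10⁻³
  gray cast iron: M = 1.45×10⁻³
Molybdenum ranks first.

molybdenum, M = 1.77×10⁻³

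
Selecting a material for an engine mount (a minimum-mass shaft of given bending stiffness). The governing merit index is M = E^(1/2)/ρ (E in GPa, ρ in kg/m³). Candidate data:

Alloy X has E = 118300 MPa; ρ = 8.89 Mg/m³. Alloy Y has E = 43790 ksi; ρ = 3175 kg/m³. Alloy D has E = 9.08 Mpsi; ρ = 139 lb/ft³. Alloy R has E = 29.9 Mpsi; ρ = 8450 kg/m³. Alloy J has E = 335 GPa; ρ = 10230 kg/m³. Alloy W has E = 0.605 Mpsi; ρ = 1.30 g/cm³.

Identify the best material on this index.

alloy Y

After converting to SI:
  alloy X: E = 118.3 GPa, ρ = 8890 kg/m³
  alloy Y: E = 301.9 GPa, ρ = 3175 kg/m³
  alloy D: E = 62.60 GPa, ρ = 2227 kg/m³
  alloy R: E = 206.2 GPa, ρ = 8450 kg/m³
  alloy J: E = 335.0 GPa, ρ = 10230 kg/m³
  alloy W: E = 4.171 GPa, ρ = 1300 kg/m³
  alloy Y: M = 5.47×10⁻³
  alloy D: M = 3.55×10⁻³
  alloy J: M = 1.79×10⁻³
  alloy R: M = 1.70×10⁻³
  alloy W: M = 1.57×10⁻³
  alloy X: M = 1.22×10⁻³
Highest index: alloy Y.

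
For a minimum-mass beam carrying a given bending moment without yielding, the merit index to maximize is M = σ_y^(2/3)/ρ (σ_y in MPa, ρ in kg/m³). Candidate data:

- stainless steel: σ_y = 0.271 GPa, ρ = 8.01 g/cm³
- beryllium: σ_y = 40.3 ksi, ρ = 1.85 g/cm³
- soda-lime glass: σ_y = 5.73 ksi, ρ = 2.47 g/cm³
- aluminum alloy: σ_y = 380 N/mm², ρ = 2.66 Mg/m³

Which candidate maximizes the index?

beryllium

After converting to SI:
  stainless steel: σ_y = 271.0 MPa, ρ = 8010 kg/m³
  beryllium: σ_y = 277.9 MPa, ρ = 1850 kg/m³
  soda-lime glass: σ_y = 39.51 MPa, ρ = 2470 kg/m³
  aluminum alloy: σ_y = 380.0 MPa, ρ = 2660 kg/m³
  beryllium: M = 23.0×10⁻³
  aluminum alloy: M = 19.7×10⁻³
  stainless steel: M = 5.23×10⁻³
  soda-lime glass: M = 4.70×10⁻³
Beryllium has the largest M.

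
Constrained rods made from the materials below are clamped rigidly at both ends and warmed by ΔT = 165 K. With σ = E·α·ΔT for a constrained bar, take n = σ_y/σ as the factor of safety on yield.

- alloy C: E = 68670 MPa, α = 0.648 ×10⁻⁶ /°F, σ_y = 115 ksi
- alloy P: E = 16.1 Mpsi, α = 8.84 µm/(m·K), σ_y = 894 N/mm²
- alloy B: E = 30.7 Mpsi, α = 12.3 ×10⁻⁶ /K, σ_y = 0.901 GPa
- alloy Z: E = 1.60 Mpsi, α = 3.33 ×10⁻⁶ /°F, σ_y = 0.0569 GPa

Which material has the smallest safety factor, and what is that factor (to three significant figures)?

alloy B, n = 2.10

In consistent units (E in GPa, α in ×10⁻⁶/K, σ_y in MPa):
  alloy C: E = 68.67, α = 1.17, σ_y = 792.9 → σ = 13.2 MPa, n = 60.0
  alloy P: E = 111.0, α = 8.84, σ_y = 894.0 → σ = 162 MPa, n = 5.52
  alloy B: E = 211.7, α = 12.3, σ_y = 901.0 → σ = 430 MPa, n = 2.10
  alloy Z: E = 11.03, α = 5.99, σ_y = 56.90 → σ = 10.9 MPa, n = 5.22
Alloy B has the lowest safety factor, n = 2.10.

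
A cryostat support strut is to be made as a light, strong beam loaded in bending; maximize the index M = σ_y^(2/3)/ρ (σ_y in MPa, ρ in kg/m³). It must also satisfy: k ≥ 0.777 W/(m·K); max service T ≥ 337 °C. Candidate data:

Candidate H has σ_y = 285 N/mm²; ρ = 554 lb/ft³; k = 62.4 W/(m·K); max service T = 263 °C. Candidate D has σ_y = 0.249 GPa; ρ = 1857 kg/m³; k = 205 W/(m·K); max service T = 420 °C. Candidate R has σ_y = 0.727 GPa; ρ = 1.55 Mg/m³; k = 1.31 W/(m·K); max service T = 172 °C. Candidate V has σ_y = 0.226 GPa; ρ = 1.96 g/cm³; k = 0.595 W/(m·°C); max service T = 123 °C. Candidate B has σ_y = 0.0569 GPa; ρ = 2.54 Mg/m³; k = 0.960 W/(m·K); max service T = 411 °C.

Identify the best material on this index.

Screen on constraints: k ≥ 0.777 W/(m·K); max service T ≥ 337 °C. Survivors: candidate D, candidate B.
In SI units:
  candidate D: σ_y = 249.0 MPa, ρ = 1857 kg/m³
  candidate B: σ_y = 56.90 MPa, ρ = 2540 kg/m³
  candidate D: M = 21.3×10⁻³
  candidate B: M = 5.82×10⁻³
Candidate D has the largest M.

candidate D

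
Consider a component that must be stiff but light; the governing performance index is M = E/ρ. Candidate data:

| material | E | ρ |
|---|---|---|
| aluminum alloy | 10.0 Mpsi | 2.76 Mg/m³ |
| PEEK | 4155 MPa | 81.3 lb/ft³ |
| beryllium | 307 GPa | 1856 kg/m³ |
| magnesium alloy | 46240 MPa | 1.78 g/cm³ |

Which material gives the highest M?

beryllium

Putting every candidate on a common basis:
  aluminum alloy: E = 68.95 GPa, ρ = 2760 kg/m³
  PEEK: E = 4.155 GPa, ρ = 1302 kg/m³
  beryllium: E = 307.0 GPa, ρ = 1856 kg/m³
  magnesium alloy: E = 46.24 GPa, ρ = 1780 kg/m³
  beryllium: M = 165 MN·m/kg
  magnesium alloy: M = 26.0 MN·m/kg
  aluminum alloy: M = 25.0 MN·m/kg
  PEEK: M = 3.19 MN·m/kg
Beryllium has the largest M.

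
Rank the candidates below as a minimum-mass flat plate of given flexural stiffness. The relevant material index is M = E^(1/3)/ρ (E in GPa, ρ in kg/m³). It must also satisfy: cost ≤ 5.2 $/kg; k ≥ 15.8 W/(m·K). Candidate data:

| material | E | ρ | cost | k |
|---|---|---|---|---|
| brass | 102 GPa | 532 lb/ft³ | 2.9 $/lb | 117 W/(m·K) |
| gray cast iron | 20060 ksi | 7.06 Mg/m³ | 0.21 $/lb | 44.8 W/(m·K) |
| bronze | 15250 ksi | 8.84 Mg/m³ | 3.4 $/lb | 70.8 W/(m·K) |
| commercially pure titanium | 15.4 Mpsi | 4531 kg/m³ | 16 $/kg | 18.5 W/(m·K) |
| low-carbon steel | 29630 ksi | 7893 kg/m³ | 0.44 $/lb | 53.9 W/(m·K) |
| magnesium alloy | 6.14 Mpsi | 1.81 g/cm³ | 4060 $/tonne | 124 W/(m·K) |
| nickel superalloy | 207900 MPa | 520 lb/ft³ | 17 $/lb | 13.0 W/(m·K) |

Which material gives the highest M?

Screen on constraints: cost ≤ 5.2 $/kg; k ≥ 15.8 W/(m·K). Survivors: gray cast iron, low-carbon steel, magnesium alloy.
After converting to SI:
  gray cast iron: E = 138.3 GPa, ρ = 7060 kg/m³
  low-carbon steel: E = 204.3 GPa, ρ = 7893 kg/m³
  magnesium alloy: E = 42.33 GPa, ρ = 1810 kg/m³
  magnesium alloy: M = 1.93×10⁻³
  low-carbon steel: M = 0.746×10⁻³
  gray cast iron: M = 0.733×10⁻³
Magnesium alloy has the largest M.

magnesium alloy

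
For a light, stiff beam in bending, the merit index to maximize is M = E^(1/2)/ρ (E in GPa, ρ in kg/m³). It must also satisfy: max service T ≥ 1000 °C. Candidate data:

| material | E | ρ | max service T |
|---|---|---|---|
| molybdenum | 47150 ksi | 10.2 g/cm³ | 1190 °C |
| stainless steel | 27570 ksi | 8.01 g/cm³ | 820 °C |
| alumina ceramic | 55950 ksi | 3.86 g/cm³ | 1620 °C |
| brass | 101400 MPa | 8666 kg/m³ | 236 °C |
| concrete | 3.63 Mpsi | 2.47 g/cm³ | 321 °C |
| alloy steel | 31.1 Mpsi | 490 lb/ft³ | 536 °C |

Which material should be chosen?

alumina ceramic

Screen on constraints: max service T ≥ 1000 °C. Survivors: molybdenum, alumina ceramic.
Normalizing units and computing the index:
  molybdenum: E = 325.1 GPa, ρ = 10200 kg/m³
  alumina ceramic: E = 385.8 GPa, ρ = 3860 kg/m³
  alumina ceramic: M = 5.09×10⁻³
  molybdenum: M = 1.77×10⁻³
Alumina ceramic has the largest M.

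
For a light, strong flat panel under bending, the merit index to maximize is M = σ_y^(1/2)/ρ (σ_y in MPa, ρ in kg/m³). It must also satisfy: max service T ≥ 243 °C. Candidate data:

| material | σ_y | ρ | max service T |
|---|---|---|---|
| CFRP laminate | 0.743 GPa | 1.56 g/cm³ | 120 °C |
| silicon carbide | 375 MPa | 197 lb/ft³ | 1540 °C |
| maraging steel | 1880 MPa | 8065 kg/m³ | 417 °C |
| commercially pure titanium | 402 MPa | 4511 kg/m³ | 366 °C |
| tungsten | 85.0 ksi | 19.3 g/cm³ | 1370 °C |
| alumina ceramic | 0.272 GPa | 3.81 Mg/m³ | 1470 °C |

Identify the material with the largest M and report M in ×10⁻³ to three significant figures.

Screen on constraints: max service T ≥ 243 °C. Survivors: silicon carbide, maraging steel, commercially pure titanium, tungsten, alumina ceramic.
In SI units:
  silicon carbide: σ_y = 375.0 MPa, ρ = 3156 kg/m³
  maraging steel: σ_y = 1880 MPa, ρ = 8065 kg/m³
  commercially pure titanium: σ_y = 402.0 MPa, ρ = 4511 kg/m³
  tungsten: σ_y = 586.1 MPa, ρ = 19300 kg/m³
  alumina ceramic: σ_y = 272.0 MPa, ρ = 3810 kg/m³
  silicon carbide: M = 6.14×10⁻³
  maraging steel: M = 5.38×10⁻³
  commercially pure titanium: M = 4.44×10⁻³
  alumina ceramic: M = 4.33×10⁻³
  tungsten: M = 1.25×10⁻³
The maximum is for silicon carbide.

silicon carbide, M = 6.14×10⁻³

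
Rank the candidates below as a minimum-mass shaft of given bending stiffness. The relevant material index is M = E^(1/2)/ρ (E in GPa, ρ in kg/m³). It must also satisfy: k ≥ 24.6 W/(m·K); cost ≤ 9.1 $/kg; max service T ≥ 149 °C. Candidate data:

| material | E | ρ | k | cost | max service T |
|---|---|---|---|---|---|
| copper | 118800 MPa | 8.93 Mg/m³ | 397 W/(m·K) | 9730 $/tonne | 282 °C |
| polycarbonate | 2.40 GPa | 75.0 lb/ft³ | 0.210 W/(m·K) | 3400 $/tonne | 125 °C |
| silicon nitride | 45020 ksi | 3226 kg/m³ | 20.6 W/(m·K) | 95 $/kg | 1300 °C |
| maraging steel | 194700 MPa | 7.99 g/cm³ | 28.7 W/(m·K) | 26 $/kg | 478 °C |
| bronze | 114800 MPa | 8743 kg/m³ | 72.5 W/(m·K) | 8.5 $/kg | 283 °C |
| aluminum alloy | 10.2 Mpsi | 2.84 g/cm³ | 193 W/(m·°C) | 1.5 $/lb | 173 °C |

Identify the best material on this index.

aluminum alloy

Screen on constraints: k ≥ 24.6 W/(m·K); cost ≤ 9.1 $/kg; max service T ≥ 149 °C. Survivors: bronze, aluminum alloy.
After converting to SI:
  bronze: E = 114.8 GPa, ρ = 8743 kg/m³
  aluminum alloy: E = 70.33 GPa, ρ = 2840 kg/m³
  aluminum alloy: M = 2.95×10⁻³
  bronze: M = 1.23×10⁻³
Aluminum alloy ranks first.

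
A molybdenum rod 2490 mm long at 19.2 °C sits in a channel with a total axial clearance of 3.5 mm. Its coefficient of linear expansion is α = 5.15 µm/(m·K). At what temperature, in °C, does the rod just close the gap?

α·L₀·ΔT = 3.5 mm ⇒ ΔT = 3.5 / (5.15×10⁻⁶ × 2490.0) = 272.9 K.
T = 19.2 + 272.9 = 292.1 °C.

292 °C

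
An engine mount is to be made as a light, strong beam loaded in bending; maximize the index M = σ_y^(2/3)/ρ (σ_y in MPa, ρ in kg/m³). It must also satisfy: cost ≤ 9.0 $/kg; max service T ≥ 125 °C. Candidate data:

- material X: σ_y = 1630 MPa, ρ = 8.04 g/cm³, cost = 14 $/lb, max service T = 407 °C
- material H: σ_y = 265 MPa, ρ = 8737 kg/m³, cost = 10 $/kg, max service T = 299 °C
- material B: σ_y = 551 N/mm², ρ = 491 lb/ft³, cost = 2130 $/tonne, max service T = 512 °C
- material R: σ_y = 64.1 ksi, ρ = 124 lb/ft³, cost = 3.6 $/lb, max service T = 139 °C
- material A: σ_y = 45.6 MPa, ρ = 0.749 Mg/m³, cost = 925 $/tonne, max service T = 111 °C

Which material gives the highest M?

Screen on constraints: cost ≤ 9.0 $/kg; max service T ≥ 125 °C. Survivors: material B, material R.
Normalizing units and computing the index:
  material B: σ_y = 551.0 MPa, ρ = 7865 kg/m³
  material R: σ_y = 442.0 MPa, ρ = 1986 kg/m³
  material R: M = 29.2×10⁻³
  material B: M = 8.55×10⁻³
The maximum is for material R.

material R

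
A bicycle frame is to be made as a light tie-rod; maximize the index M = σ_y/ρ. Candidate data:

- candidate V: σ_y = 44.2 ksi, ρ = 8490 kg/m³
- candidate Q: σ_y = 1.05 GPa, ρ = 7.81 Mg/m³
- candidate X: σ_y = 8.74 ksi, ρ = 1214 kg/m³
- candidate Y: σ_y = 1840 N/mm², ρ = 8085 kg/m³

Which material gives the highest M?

After converting to SI:
  candidate V: σ_y = 304.7 MPa, ρ = 8490 kg/m³
  candidate Q: σ_y = 1050 MPa, ρ = 7810 kg/m³
  candidate X: σ_y = 60.26 MPa, ρ = 1214 kg/m³
  candidate Y: σ_y = 1840 MPa, ρ = 8085 kg/m³
  candidate Y: M = 228 kN·m/kg
  candidate Q: M = 134 kN·m/kg
  candidate X: M = 49.6 kN·m/kg
  candidate V: M = 35.9 kN·m/kg
Candidate Y has the largest M.

candidate Y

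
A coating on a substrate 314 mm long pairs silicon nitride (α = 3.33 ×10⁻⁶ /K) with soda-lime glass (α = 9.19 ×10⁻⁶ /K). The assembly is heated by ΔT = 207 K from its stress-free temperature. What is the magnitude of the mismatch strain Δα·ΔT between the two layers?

Δα = |3.33 − 9.19|×10⁻⁶/K = 5.86×10⁻⁶/K.
Mismatch strain = Δα·ΔT = 5.86×10⁻⁶ × 207.0 = 1.21×10⁻³.

1.21×10⁻³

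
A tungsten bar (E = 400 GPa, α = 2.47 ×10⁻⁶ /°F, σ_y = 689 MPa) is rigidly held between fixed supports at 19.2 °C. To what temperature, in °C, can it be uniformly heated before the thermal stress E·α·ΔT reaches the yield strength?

α = 2.47×10⁻⁶/°F × 9/5 = 4.45×10⁻⁶/K.
E·α·ΔT = 689.0 MPa ⇒ ΔT = 689.0 / (400.0×10³ × 4.45×10⁻⁶) = 387.4 K.
T = 19.2 + 387.4 = 406.6 °C.

407 °C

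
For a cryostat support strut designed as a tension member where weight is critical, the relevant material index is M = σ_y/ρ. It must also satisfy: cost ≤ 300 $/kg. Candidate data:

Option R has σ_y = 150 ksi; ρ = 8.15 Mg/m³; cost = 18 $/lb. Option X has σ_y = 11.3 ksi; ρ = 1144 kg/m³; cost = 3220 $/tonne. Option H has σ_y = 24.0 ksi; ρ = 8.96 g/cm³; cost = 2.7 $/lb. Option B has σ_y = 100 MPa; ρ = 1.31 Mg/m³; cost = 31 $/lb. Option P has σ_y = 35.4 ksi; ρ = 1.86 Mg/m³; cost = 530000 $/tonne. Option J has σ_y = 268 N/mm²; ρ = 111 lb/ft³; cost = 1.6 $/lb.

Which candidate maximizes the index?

Screen on constraints: cost ≤ 300 $/kg. Survivors: option R, option X, option H, option B, option J.
In SI units:
  option R: σ_y = 1034 MPa, ρ = 8150 kg/m³
  option X: σ_y = 77.91 MPa, ρ = 1144 kg/m³
  option H: σ_y = 165.5 MPa, ρ = 8960 kg/m³
  option B: σ_y = 100.0 MPa, ρ = 1310 kg/m³
  option J: σ_y = 268.0 MPa, ρ = 1778 kg/m³
  option J: M = 151 kN·m/kg
  option R: M = 127 kN·m/kg
  option B: M = 76.3 kN·m/kg
  option X: M = 68.1 kN·m/kg
  option H: M = 18.5 kN·m/kg
The maximum is for option J.

option J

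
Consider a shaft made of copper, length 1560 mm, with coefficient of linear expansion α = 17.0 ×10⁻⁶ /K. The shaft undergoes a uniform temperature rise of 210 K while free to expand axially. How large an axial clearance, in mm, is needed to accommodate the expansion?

5.57 mm

ΔL = α·L₀·ΔT = 17.0×10⁻⁶ × 1560 mm × 210.0 K = 5.57 mm.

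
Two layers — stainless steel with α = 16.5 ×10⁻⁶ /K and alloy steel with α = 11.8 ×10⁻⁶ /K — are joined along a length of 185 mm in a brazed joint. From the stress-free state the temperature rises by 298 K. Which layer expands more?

stainless steel

α(stainless steel) = 16.5×10⁻⁶/K vs α(alloy steel) = 11.8×10⁻⁶/K.
Higher α expands more for the same ΔT: stainless steel.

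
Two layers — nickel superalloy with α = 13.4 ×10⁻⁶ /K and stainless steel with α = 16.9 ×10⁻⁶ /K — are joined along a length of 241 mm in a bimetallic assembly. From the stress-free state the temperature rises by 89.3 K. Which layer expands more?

stainless steel

α(nickel superalloy) = 13.4×10⁻⁶/K vs α(stainless steel) = 16.9×10⁻⁶/K.
Higher α expands more for the same ΔT: stainless steel.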